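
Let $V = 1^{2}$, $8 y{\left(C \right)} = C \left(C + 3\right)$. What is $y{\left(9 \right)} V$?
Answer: $\frac{27}{2} \approx 13.5$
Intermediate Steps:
$y{\left(C \right)} = \frac{C \left(3 + C\right)}{8}$ ($y{\left(C \right)} = \frac{C \left(C + 3\right)}{8} = \frac{C \left(3 + C\right)}{8}$)
$V = 1$
$y{\left(9 \right)} V = \frac{1}{8} \cdot 9 \left(3 + 9\right) 1 = \frac{1}{8} \cdot 9 \cdot 12 \cdot 1 = \frac{27}{2} \cdot 1 = \frac{27}{2}$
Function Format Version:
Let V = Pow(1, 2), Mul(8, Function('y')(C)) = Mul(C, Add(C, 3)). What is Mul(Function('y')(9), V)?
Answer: Rational(27, 2) ≈ 13.500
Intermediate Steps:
Function('y')(C) = Mul(Rational(1, 8), C, Add(3, C)) (Function('y')(C) = Mul(Rational(1, 8), Mul(C, Add(C, 3))) = Mul(Rational(1, 8), Mul(C, Add(3, C))) = Mul(Rational(1, 8), C, Add(3, C)))
V = 1
Mul(Function('y')(9), V) = Mul(Mul(Rational(1, 8), 9, Add(3, 9)), 1) = Mul(Mul(Rational(1, 8), 9, 12), 1) = Mul(Rational(27, 2), 1) = Rational(27, 2)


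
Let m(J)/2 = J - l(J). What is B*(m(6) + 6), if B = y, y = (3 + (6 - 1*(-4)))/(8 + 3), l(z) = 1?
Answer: 208/11 ≈ 18.909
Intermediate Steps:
m(J) = -2 + 2*J (m(J) = 2*(J - 1*1) = 2*(J - 1) = 2*(-1 + J) = -2 + 2*J)
y = 13/11 (y = (3 + (6 + 4))/11 = (3 + 10)*(1/11) = 13*(1/11) = 13/11 ≈ 1.1818)
B = 13/11 ≈ 1.1818
B*(m(6) + 6) = 13*((-2 + 2*6) + 6)/11 = 13*((-2 + 12) + 6)/11 = 13*(10 + 6)/11 = (13/11)*16 = 208/11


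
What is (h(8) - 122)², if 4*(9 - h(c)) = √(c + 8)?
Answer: 12996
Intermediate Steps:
h(c) = 9 - √(8 + c)/4 (h(c) = 9 - √(c + 8)/4 = 9 - √(8 + c)/4)
(h(8) - 122)² = ((9 - √(8 + 8)/4) - 122)² = ((9 - √16/4) - 122)² = ((9 - ¼*4) - 122)² = ((9 - 1) - 122)² = (8 - 122)² = (-114)² = 12996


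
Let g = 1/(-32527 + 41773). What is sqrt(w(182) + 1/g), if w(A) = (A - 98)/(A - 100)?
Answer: 2*sqrt(3886062)/41 ≈ 96.161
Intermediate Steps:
g = 1/9246 ≈ 0.00010815
w(A) = (-98 + A)/(-100 + A)
sqrt(w(182) + 1/g) = sqrt((-98 + 182)/(-100 + 182) + 1/(1/9246)) = sqrt(84/82 + 9246) = sqrt((1/82)*84 + 9246) = sqrt(42/41 + 9246) = sqrt(379128/41) = 2*sqrt(3886062)/41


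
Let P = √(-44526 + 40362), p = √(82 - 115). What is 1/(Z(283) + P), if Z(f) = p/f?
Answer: -283*I/(√33 + 566*√1041) ≈ -0.015492*I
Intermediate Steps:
p = I*√33 (p = √(-33) = I*√33 ≈ 5.7446*I)
Z(f) = I*√33/f (Z(f) = (I*√33)/f = I*√33/f)
P = 2*I*√1041 (P = √(-4164) = 2*I*√1041 ≈ 64.529*I)
1/(Z(283) + P) = 1/(I*√33/283 + 2*I*√1041) = 1/(2*I*√1041 + I*√33/283)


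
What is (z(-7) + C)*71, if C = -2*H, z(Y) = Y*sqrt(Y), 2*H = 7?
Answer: -497 - 497*I*sqrt(7) ≈ -497.0 - 1314.9*I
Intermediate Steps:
H = 7/2 (H = (1/2)*7 = 7/2 ≈ 3.5000)
z(Y) = Y**(3/2)
C = -7 (C = -2*7/2 = -7)
(z(-7) + C)*71 = ((-7)**(3/2) - 7)*71 = (-7*I*sqrt(7) - 7)*71 = (-7 - 7*I*sqrt(7))*71 = -497 - 497*I*sqrt(7)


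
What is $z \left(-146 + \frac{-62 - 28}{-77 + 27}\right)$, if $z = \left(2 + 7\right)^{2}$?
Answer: $- \frac{58401}{5} \approx -11680.0$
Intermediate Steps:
$z = 81$ ($z = 9^{2} = 81$)
$z \left(-146 + \frac{-62 - 28}{-77 + 27}\right) = 81 \left(-146 + \frac{-62 - 28}{-77 + 27}\right) = 81 \left(-146 - \frac{90}{-50}\right) = 81 \left(-146 - - \frac{9}{5}\right) = 81 \left(-146 + \frac{9}{5}\right) = 81 \left(- \frac{721}{5}\right) = - \frac{58401}{5}$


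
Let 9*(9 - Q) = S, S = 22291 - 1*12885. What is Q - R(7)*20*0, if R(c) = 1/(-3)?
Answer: -9325/9 ≈ -1036.1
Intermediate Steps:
R(c) = -1/3
S = 9406 (S = 22291 - 12885 = 9406)
Q = -9325/9 (Q = 9 - 1/9*9406 = 9 - 9406/9 = -9325/9 ≈ -1036.1)
Q - R(7)*20*0 = -9325/9 - (-1/3*20)*0 = -9325/9 - (-20)*0/3 = -9325/9 - 1*0 = -9325/9 + 0 = -9325/9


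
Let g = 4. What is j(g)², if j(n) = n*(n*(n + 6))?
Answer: 25600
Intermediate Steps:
j(n) = n²*(6 + n) (j(n) = n*(n*(6 + n)) = n²*(6 + n))
j(g)² = (4²*(6 + 4))² = (16*10)² = 160² = 25600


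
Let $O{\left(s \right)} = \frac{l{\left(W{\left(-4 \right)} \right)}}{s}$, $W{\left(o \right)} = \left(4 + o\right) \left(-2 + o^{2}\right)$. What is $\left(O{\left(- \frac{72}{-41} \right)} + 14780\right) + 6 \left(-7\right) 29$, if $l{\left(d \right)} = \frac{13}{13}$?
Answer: $\frac{976505}{72} \approx 13563.0$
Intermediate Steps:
$W{\left(o \right)} = \left(-2 + o^{2}\right) \left(4 + o\right)$
$l{\left(d \right)} = 1$ ($l{\left(d \right)} = 13 \cdot \frac{1}{13} = 1$)
$O{\left(s \right)} = \frac{1}{s}$ ($O{\left(s \right)} = 1 \frac{1}{s} = \frac{1}{s}$)
$\left(O{\left(- \frac{72}{-41} \right)} + 14780\right) + 6 \left(-7\right) 29 = \left(\frac{1}{\left(-72\right) \frac{1}{-41}} + 14780\right) + 6 \left(-7\right) 29 = \left(\frac{1}{\left(-72\right) \left(- \frac{1}{41}\right)} + 14780\right) - 1218 = \left(\frac{1}{\frac{72}{41}} + 14780\right) - 1218 = \left(\frac{41}{72} + 14780\right) - 1218 = \frac{1064201}{72} - 1218 = \frac{976505}{72}$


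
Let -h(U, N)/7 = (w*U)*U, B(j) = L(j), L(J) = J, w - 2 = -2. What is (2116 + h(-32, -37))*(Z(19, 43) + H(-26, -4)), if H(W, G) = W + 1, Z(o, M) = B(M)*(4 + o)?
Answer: 2039824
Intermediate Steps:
w = 0 (w = 2 - 2 = 0)
B(j) = j
h(U, N) = 0 (h(U, N) = -7*0*U*U = -0*U = -7*0 = 0)
Z(o, M) = M*(4 + o)
H(W, G) = 1 + W
(2116 + h(-32, -37))*(Z(19, 43) + H(-26, -4)) = (2116 + 0)*(43*(4 + 19) + (1 - 26)) = 2116*(43*23 - 25) = 2116*(989 - 25) = 2116*964 = 2039824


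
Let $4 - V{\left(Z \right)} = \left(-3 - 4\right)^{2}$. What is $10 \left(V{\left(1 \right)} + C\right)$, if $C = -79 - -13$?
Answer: $-1110$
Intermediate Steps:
$V{\left(Z \right)} = -45$ ($V{\left(Z \right)} = 4 - \left(-3 - 4\right)^{2} = 4 - \left(-7\right)^{2} = 4 - 49 = -45$)
$C = -66$ ($C = -79 + 13 = -66$)
$10 \left(V{\left(1 \right)} + C\right) = 10 \left(-45 - 66\right) = 10 \left(-111\right) = -1110$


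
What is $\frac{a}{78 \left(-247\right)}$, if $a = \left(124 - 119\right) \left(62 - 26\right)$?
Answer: $- \frac{30}{3211} \approx -0.0093429$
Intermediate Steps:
$a = 180$ ($a = 5 \left(62 - 26\right) = 5 \cdot 36 = 180$)
$\frac{a}{78 \left(-247\right)} = \frac{180}{78 \left(-247\right)} = \frac{180}{-19266} = 180 \left(- \frac{1}{19266}\right) = - \frac{30}{3211}$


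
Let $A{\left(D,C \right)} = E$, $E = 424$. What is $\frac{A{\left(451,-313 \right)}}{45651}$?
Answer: $\frac{424}{45651} \approx 0.0092879$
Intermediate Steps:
$A{\left(D,C \right)} = 424$
$\frac{A{\left(451,-313 \right)}}{45651} = \frac{424}{45651}$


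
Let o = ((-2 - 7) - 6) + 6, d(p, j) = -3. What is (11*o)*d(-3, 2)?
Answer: 297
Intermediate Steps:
o = -9 (o = (-9 - 6) + 6 = -15 + 6 = -9)
(11*o)*d(-3, 2) = (11*(-9))*(-3) = -99*(-3) = 297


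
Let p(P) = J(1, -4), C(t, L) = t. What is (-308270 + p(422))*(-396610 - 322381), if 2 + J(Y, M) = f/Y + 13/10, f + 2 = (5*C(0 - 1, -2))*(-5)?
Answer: 2216273220707/10 ≈ 2.2163e+11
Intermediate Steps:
f = 23 (f = -2 + (5*(0 - 1))*(-5) = -2 + (5*(-1))*(-5) = -2 - 5*(-5) = -2 + 25 = 23)
J(Y, M) = -7/10 + 23/Y (J(Y, M) = -2 + (23/Y + 13/10) = -2 + (13/10 + 23/Y) = -7/10 + 23/Y)
p(P) = 223/10 (p(P) = -7/10 + 23/1 = -7/10 + 23*1 = -7/10 + 23 = 223/10)
(-308270 + p(422))*(-396610 - 322381) = (-308270 + 223/10)*(-396610 - 322381) = -3082477/10*(-718991) = 2216273220707/10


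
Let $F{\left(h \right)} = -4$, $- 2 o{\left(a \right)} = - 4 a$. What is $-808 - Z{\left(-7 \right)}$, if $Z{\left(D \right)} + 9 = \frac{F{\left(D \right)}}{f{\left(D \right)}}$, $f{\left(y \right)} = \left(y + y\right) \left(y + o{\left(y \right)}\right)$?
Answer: $- \frac{117451}{147} \approx -798.99$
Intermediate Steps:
$o{\left(a \right)} = 2 a$ ($o{\left(a \right)} = - \frac{\left(-4\right) a}{2} = 2 a$)
$f{\left(y \right)} = 6 y^{2}$ ($f{\left(y \right)} = \left(y + y\right) \left(y + 2 y\right) = 2 y 3 y = 6 y^{2}$)
$Z{\left(D \right)} = -9 - \frac{2}{3 D^{2}}$ ($Z{\left(D \right)} = -9 - \frac{4}{6 D^{2}} = -9 - 4 \frac{1}{6 D^{2}} = -9 - \frac{2}{3 D^{2}}$)
$-808 - Z{\left(-7 \right)} = -808 - \left(-9 - \frac{2}{3 \cdot 49}\right) = -808 - \left(-9 - \frac{2}{147}\right) = -808 - - \frac{1325}{147} = -808 + \frac{1325}{147} = - \frac{117451}{147}$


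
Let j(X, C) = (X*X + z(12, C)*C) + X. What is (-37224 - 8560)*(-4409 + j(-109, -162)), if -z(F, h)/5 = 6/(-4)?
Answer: -281480032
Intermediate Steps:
z(F, h) = 15/2 (z(F, h) = -30/(-4) = -30*(-1)/4 = -5*(-3/2) = 15/2)
j(X, C) = X + X**2 + 15*C/2 (j(X, C) = (X*X + 15*C/2) + X = (X**2 + 15*C/2) + X = X + X**2 + 15*C/2)
(-37224 - 8560)*(-4409 + j(-109, -162)) = (-37224 - 8560)*(-4409 + (-109 + (-109)**2 + (15/2)*(-162))) = -45784*(-4409 + (-109 + 11881 - 1215)) = -45784*(-4409 + 10557) = -45784*6148 = -281480032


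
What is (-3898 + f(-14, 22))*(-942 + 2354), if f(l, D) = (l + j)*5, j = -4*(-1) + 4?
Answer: -5546336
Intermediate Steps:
j = 8 (j = 4 + 4 = 8)
f(l, D) = 40 + 5*l (f(l, D) = (l + 8)*5 = (8 + l)*5 = 40 + 5*l)
(-3898 + f(-14, 22))*(-942 + 2354) = (-3898 + (40 + 5*(-14)))*(-942 + 2354) = (-3898 + (40 - 70))*1412 = (-3898 - 30)*1412 = -3928*1412 = -5546336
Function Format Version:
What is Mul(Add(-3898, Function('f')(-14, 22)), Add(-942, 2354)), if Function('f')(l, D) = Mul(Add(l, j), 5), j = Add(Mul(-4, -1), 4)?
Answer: -5546336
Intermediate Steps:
j = 8 (j = Add(4, 4) = 8)
Function('f')(l, D) = Add(40, Mul(5, l)) (Function('f')(l, D) = Mul(Add(l, 8), 5) = Mul(Add(8, l), 5) = Add(40, Mul(5, l)))
Mul(Add(-3898, Function('f')(-14, 22)), Add(-942, 2354)) = Mul(Add(-3898, Add(40, Mul(5, -14))), Add(-942, 2354)) = Mul(Add(-3898, Add(40, -70)), 1412) = Mul(Add(-3898, -30), 1412) = Mul(-3928, 1412) = -5546336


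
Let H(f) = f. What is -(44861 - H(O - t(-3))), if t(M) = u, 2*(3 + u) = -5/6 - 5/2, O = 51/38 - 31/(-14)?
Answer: -17896258/399 ≈ -44853.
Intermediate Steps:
O = 473/133 (O = 51*(1/38) - 31*(-1/14) = 51/38 + 31/14 = 473/133 ≈ 3.5564)
u = -14/3 (u = -3 + (-5/6 - 5/2)/2 = -3 + (-5*⅙ - 5*½)/2 = -3 + (-⅚ - 5/2)/2 = -3 + (½)*(-10/3) = -3 - 5/3 = -14/3 ≈ -4.6667)
t(M) = -14/3
-(44861 - H(O - t(-3))) = -(44861 - (473/133 - 1*(-14/3))) = -(44861 - (473/133 + 14/3)) = -(44861 - 1*3281/399) = -(44861 - 3281/399) = -1*17896258/399 = -17896258/399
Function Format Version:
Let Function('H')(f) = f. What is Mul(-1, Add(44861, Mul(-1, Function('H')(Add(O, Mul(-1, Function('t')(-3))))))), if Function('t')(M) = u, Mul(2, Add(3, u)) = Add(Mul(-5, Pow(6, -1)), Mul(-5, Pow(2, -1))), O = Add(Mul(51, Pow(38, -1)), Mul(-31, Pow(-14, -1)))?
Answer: Rational(-17896258, 399) ≈ -44853.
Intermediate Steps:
O = Rational(473, 133) (O = Add(Mul(51, Rational(1, 38)), Mul(-31, Rational(-1, 14))) = Add(Rational(51, 38), Rational(31, 14)) = Rational(473, 133) ≈ 3.5564)
u = Rational(-14, 3) (u = Add(-3, Mul(Rational(1, 2), Add(Mul(-5, Pow(6, -1)), Mul(-5, Pow(2, -1))))) = Add(-3, Mul(Rational(1, 2), Add(Mul(-5, Rational(1, 6)), Mul(-5, Rational(1, 2))))) = Add(-3, Mul(Rational(1, 2), Add(Rational(-5, 6), Rational(-5, 2)))) = Add(-3, Mul(Rational(1, 2), Rational(-10, 3))) = Add(-3, Rational(-5, 3)) = Rational(-14, 3) ≈ -4.6667)
Function('t')(M) = Rational(-14, 3)
Mul(-1, Add(44861, Mul(-1, Function('H')(Add(O, Mul(-1, Function('t')(-3))))))) = Mul(-1, Add(44861, Mul(-1, Add(Rational(473, 133), Mul(-1, Rational(-14, 3)))))) = Mul(-1, Add(44861, Mul(-1, Add(Rational(473, 133), Rational(14, 3))))) = Mul(-1, Add(44861, Mul(-1, Rational(3281, 399)))) = Mul(-1, Add(44861, Rational(-3281, 399))) = Mul(-1, Rational(17896258, 399)) = Rational(-17896258, 399)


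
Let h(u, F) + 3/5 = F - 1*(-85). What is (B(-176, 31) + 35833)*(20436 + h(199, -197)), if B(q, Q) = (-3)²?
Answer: 3642156514/5 ≈ 7.2843e+8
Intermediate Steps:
h(u, F) = 422/5 + F (h(u, F) = -⅗ + (F - 1*(-85)) = -⅗ + (F + 85) = -⅗ + (85 + F) = 422/5 + F)
B(q, Q) = 9
(B(-176, 31) + 35833)*(20436 + h(199, -197)) = (9 + 35833)*(20436 + (422/5 - 197)) = 35842*(20436 - 563/5) = 35842*(101617/5) = 3642156514/5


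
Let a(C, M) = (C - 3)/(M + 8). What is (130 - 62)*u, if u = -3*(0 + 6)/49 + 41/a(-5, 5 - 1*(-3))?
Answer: -274448/49 ≈ -5601.0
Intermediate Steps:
a(C, M) = (-3 + C)/(8 + M)
u = -4036/49 (u = -3*(0 + 6)/49 + 41/(((-3 - 5)/(8 + (5 - 1*(-3))))) = -3*6*(1/49) + 41/((-8/(8 + (5 + 3)))) = -18*1/49 + 41/((-8/(8 + 8))) = -18/49 + 41/((-8/16)) = -18/49 + 41/(((1/16)*(-8))) = -18/49 + 41/(-½) = -18/49 + 41*(-2) = -18/49 - 82 = -4036/49 ≈ -82.367)
(130 - 62)*u = (130 - 62)*(-4036/49) = 68*(-4036/49) = -274448/49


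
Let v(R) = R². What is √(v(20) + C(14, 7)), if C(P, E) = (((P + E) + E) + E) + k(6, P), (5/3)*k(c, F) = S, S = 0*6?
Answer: √435 ≈ 20.857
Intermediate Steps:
S = 0
k(c, F) = 0 (k(c, F) = (⅗)*0 = 0)
C(P, E) = P + 3*E (C(P, E) = (((P + E) + E) + E) + 0 = (((E + P) + E) + E) + 0 = ((P + 2*E) + E) + 0 = (P + 3*E) + 0 = P + 3*E)
√(v(20) + C(14, 7)) = √(20² + (14 + 3*7)) = √(400 + (14 + 21)) = √(400 + 35) = √435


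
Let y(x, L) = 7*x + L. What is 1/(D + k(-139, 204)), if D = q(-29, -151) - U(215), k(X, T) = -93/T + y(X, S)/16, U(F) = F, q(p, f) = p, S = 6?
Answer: -272/82931 ≈ -0.0032798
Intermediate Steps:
y(x, L) = L + 7*x
k(X, T) = 3/8 - 93/T + 7*X/16 (k(X, T) = -93/T + (6 + 7*X)/16 = -93/T + (6 + 7*X)*(1/16) = -93/T + (3/8 + 7*X/16) = 3/8 - 93/T + 7*X/16)
D = -244 (D = -29 - 1*215 = -29 - 215 = -244)
1/(D + k(-139, 204)) = 1/(-244 + (1/16)*(-1488 + 204*(6 + 7*(-139)))/204) = 1/(-244 + (1/16)*(1/204)*(-1488 + 204*(6 - 973))) = 1/(-244 + (1/16)*(1/204)*(-1488 + 204*(-967))) = 1/(-244 + (1/16)*(1/204)*(-1488 - 197268)) = 1/(-244 + (1/16)*(1/204)*(-198756)) = 1/(-244 - 16563/272) = 1/(-82931/272) = -272/82931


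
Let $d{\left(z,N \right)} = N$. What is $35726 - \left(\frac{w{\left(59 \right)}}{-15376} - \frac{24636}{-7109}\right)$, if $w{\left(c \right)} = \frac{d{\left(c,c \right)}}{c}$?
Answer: $\frac{3904758240357}{109307984} \approx 35723.0$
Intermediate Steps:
$w{\left(c \right)} = 1$ ($w{\left(c \right)} = \frac{c}{c} = 1$)
$35726 - \left(\frac{w{\left(59 \right)}}{-15376} - \frac{24636}{-7109}\right) = 35726 - \left(1 \frac{1}{-15376} - \frac{24636}{-7109}\right) = 35726 - \left(1 \left(- \frac{1}{15376}\right) - - \frac{24636}{7109}\right) = 35726 - \left(- \frac{1}{15376} + \frac{24636}{7109}\right) = 35726 - \frac{378796027}{109307984} = \frac{3904758240357}{109307984}$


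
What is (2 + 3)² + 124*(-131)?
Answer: -16219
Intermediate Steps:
(2 + 3)² + 124*(-131) = 5² - 16244 = 25 - 16244 = -16219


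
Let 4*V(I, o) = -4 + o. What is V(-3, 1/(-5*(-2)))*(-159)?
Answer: 6201/40 ≈ 155.02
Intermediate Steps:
V(I, o) = -1 + o/4 (V(I, o) = (-4 + o)/4 = -1 + o/4)
V(-3, 1/(-5*(-2)))*(-159) = (-1 + 1/(4*((-5*(-2)))))*(-159) = (-1 + (¼)/10)*(-159) = (-1 + (¼)*(⅒))*(-159) = (-1 + 1/40)*(-159) = -39/40*(-159) = 6201/40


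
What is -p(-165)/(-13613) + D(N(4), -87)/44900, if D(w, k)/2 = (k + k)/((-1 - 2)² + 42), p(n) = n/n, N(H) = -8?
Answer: -203952/2597700725 ≈ -7.8512e-5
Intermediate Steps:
p(n) = 1
D(w, k) = 4*k/51 (D(w, k) = 2*((k + k)/((-1 - 2)² + 42)) = 2*((2*k)/((-3)² + 42)) = 2*((2*k)/(9 + 42)) = 2*((2*k)/51) = 2*((2*k)*(1/51)) = 2*(2*k/51) = 4*k/51)
-p(-165)/(-13613) + D(N(4), -87)/44900 = -1*1/(-13613) + ((4/51)*(-87))/44900 = -1*(-1/13613) - 116/17*1/44900 = 1/13613 - 29/190825 = -203952/2597700725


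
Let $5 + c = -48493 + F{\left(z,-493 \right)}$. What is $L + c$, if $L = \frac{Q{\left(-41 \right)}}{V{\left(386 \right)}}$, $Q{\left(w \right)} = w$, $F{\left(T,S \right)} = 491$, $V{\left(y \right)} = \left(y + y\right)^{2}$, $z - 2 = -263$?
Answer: $- \frac{28611403929}{595984} \approx -48007.0$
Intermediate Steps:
$z = -261$ ($z = 2 - 263 = -261$)
$V{\left(y \right)} = 4 y^{2}$ ($V{\left(y \right)} = \left(2 y\right)^{2} = 4 y^{2}$)
$c = -48007$ ($c = -5 + \left(-48493 + 491\right) = -5 - 48002 = -48007$)
$L = - \frac{41}{595984}$ ($L = - \frac{41}{4 \cdot 386^{2}} = - \frac{41}{4 \cdot 148996} = - \frac{41}{595984} \approx -6.8794 \cdot 10^{-5}$)
$L + c = - \frac{41}{595984} - 48007 = - \frac{28611403929}{595984}$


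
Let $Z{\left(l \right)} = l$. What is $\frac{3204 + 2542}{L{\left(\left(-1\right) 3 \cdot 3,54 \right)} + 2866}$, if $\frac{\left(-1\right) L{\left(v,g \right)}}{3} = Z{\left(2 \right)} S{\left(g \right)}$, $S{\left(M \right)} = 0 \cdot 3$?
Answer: $\frac{2873}{1433} \approx 2.0049$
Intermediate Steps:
$S{\left(M \right)} = 0$
$L{\left(v,g \right)} = 0$ ($L{\left(v,g \right)} = - 3 \cdot 2 \cdot 0 = \left(-3\right) 0 = 0$)
$\frac{3204 + 2542}{L{\left(\left(-1\right) 3 \cdot 3,54 \right)} + 2866} = \frac{3204 + 2542}{0 + 2866} = \frac{5746}{2866} = 5746 \cdot \frac{1}{2866} = \frac{2873}{1433}$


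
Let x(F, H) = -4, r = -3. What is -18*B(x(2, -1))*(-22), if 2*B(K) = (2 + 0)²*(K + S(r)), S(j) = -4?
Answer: -6336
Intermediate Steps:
B(K) = -8 + 2*K (B(K) = ((2 + 0)²*(K - 4))/2 = (2²*(-4 + K))/2 = (4*(-4 + K))/2 = (-16 + 4*K)/2 = -8 + 2*K)
-18*B(x(2, -1))*(-22) = -18*(-8 + 2*(-4))*(-22) = -18*(-8 - 8)*(-22) = -18*(-16)*(-22) = 288*(-22) = -6336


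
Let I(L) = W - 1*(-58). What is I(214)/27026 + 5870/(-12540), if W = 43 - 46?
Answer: -3948823/8472651 ≈ -0.46607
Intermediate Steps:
W = -3
I(L) = 55 (I(L) = -3 - 1*(-58) = -3 + 58 = 55)
I(214)/27026 + 5870/(-12540) = 55/27026 + 5870/(-12540) = 55*(1/27026) + 5870*(-1/12540) = 55/27026 - 587/1254 = -3948823/8472651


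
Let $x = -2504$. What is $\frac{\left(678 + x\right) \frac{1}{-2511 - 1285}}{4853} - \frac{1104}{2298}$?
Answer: $- \frac{1694473217}{3527810702} \approx -0.48032$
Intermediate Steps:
$\frac{\left(678 + x\right) \frac{1}{-2511 - 1285}}{4853} - \frac{1104}{2298} = \frac{\left(678 - 2504\right) \frac{1}{-2511 - 1285}}{4853} - \frac{1104}{2298} = - \frac{1826}{-3796} \cdot \frac{1}{4853} - \frac{184}{383} = \left(-1826\right) \left(- \frac{1}{3796}\right) \frac{1}{4853} - \frac{184}{383} = \frac{913}{1898} \cdot \frac{1}{4853} - \frac{184}{383} = \frac{913}{9210994} - \frac{184}{383} = - \frac{1694473217}{3527810702}$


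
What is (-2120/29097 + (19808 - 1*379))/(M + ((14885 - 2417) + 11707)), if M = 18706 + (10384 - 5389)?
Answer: 10666481/26283924 ≈ 0.40582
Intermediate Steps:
M = 23701 (M = 18706 + 4995 = 23701)
(-2120/29097 + (19808 - 1*379))/(M + ((14885 - 2417) + 11707)) = (-2120/29097 + (19808 - 1*379))/(23701 + ((14885 - 2417) + 11707)) = (-2120*1/29097 + (19808 - 379))/(23701 + (12468 + 11707)) = (-40/549 + 19429)/(23701 + 24175) = (10666481/549)/47876 = (10666481/549)*(1/47876) = 10666481/26283924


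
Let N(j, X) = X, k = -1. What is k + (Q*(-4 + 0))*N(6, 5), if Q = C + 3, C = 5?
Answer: -161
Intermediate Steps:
Q = 8 (Q = 5 + 3 = 8)
k + (Q*(-4 + 0))*N(6, 5) = -1 + (8*(-4 + 0))*5 = -1 + (8*(-4))*5 = -1 - 32*5 = -1 - 160 = -161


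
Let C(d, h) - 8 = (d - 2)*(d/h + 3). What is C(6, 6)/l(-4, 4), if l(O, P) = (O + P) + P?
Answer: 6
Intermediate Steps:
l(O, P) = O + 2*P
C(d, h) = 8 + (-2 + d)*(3 + d/h) (C(d, h) = 8 + (d - 2)*(d/h + 3) = 8 + (-2 + d)*(3 + d/h))
C(6, 6)/l(-4, 4) = ((6² - 2*6 + 6*(2 + 3*6))/6)/(-4 + 2*4) = ((36 - 12 + 6*(2 + 18))/6)/(-4 + 8) = ((36 - 12 + 6*20)/6)/4 = ((36 - 12 + 120)/6)*(¼) = ((⅙)*144)*(¼) = 24*(¼) = 6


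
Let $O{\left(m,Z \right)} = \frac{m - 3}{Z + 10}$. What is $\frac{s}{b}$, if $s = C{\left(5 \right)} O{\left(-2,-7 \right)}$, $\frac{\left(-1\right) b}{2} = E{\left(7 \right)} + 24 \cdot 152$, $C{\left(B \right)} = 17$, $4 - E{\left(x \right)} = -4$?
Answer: $\frac{85}{21936} \approx 0.0038749$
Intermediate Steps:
$E{\left(x \right)} = 8$ ($E{\left(x \right)} = 4 - -4 = 4 + 4 = 8$)
$O{\left(m,Z \right)} = \frac{-3 + m}{10 + Z}$
$b = -7312$ ($b = - 2 \left(8 + 24 \cdot 152\right) = - 2 \left(8 + 3648\right) = \left(-2\right) 3656 = -7312$)
$s = - \frac{85}{3}$ ($s = 17 \frac{-3 - 2}{10 - 7} = 17 \cdot \frac{1}{3} \left(-5\right) = 17 \left(- \frac{5}{3}\right) = - \frac{85}{3} \approx -28.333$)
$\frac{s}{b} = - \frac{85}{3 \left(-7312\right)} = \left(- \frac{85}{3}\right) \left(- \frac{1}{7312}\right) = \frac{85}{21936}$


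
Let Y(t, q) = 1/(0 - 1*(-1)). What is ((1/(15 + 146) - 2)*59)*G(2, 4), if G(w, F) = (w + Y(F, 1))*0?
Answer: 0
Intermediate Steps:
Y(t, q) = 1 (Y(t, q) = 1/(0 + 1) = 1/1 = 1)
G(w, F) = 0 (G(w, F) = (w + 1)*0 = (1 + w)*0 = 0)
((1/(15 + 146) - 2)*59)*G(2, 4) = ((1/(15 + 146) - 2)*59)*0 = ((1/161 - 2)*59)*0 = -321/161*59*0 = -18939/161*0 = 0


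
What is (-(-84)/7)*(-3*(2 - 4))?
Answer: 72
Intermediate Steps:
(-(-84)/7)*(-3*(2 - 4)) = (-(-84)/7)*(-3*(-2)) = -21*(-4/7)*6 = 12*6 = 72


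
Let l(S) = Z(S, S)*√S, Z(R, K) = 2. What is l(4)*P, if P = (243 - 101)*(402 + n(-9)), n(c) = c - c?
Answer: 228336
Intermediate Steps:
n(c) = 0
l(S) = 2*√S
P = 57084 (P = (243 - 101)*(402 + 0) = 142*402 = 57084)
l(4)*P = (2*√4)*57084 = (2*2)*57084 = 4*57084 = 228336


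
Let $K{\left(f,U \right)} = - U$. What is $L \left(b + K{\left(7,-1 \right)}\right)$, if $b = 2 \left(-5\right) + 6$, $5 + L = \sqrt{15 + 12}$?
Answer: $15 - 9 \sqrt{3} \approx -0.58846$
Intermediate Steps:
$L = -5 + 3 \sqrt{3}$ ($L = -5 + \sqrt{15 + 12} = -5 + \sqrt{27} = -5 + 3 \sqrt{3} \approx 0.19615$)
$b = -4$ ($b = -10 + 6 = -4$)
$L \left(b + K{\left(7,-1 \right)}\right) = \left(-5 + 3 \sqrt{3}\right) \left(-4 - -1\right) = \left(-5 + 3 \sqrt{3}\right) \left(-4 + 1\right) = \left(-5 + 3 \sqrt{3}\right) \left(-3\right) = 15 - 9 \sqrt{3}$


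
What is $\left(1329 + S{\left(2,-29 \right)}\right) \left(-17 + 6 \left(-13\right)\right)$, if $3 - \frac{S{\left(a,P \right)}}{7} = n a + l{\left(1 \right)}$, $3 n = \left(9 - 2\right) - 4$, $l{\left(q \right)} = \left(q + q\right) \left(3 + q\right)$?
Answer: $-121600$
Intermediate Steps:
$l{\left(q \right)} = 2 q \left(3 + q\right)$
$n = 1$ ($n = \frac{\left(9 - 2\right) - 4}{3} = \frac{7 - 4}{3} = \frac{1}{3} \cdot 3 = 1$)
$S{\left(a,P \right)} = -35 - 7 a$ ($S{\left(a,P \right)} = 21 - 7 \left(1 a + 2 \cdot 1 \left(3 + 1\right)\right) = 21 - 7 \left(a + 2 \cdot 1 \cdot 4\right) = 21 - 7 \left(a + 8\right) = 21 - 7 \left(8 + a\right) = 21 - \left(56 + 7 a\right) = -35 - 7 a$)
$\left(1329 + S{\left(2,-29 \right)}\right) \left(-17 + 6 \left(-13\right)\right) = \left(1329 - 49\right) \left(-17 + 6 \left(-13\right)\right) = \left(1329 - 49\right) \left(-17 - 78\right) = \left(1329 - 49\right) \left(-95\right) = 1280 \left(-95\right) = -121600$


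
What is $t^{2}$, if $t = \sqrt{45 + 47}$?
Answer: $92$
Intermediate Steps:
$t = 2 \sqrt{23}$ ($t = \sqrt{92} = 2 \sqrt{23} \approx 9.5917$)
$t^{2} = \left(2 \sqrt{23}\right)^{2} = 92$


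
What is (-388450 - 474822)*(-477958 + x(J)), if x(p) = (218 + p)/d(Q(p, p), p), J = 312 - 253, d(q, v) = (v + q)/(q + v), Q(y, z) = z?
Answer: 412368632232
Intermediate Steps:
d(q, v) = 1 (d(q, v) = (q + v)/(q + v) = 1)
J = 59
x(p) = 218 + p (x(p) = (218 + p)/1 = (218 + p)*1 = 218 + p)
(-388450 - 474822)*(-477958 + x(J)) = (-388450 - 474822)*(-477958 + (218 + 59)) = -863272*(-477958 + 277) = -863272*(-477681) = 412368632232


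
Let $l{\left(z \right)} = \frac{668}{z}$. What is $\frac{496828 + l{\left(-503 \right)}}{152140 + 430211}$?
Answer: $\frac{83301272}{97640851} \approx 0.85314$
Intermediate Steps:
$\frac{496828 + l{\left(-503 \right)}}{152140 + 430211} = \frac{496828 + \frac{668}{-503}}{152140 + 430211} = \frac{496828 + 668 \left(- \frac{1}{503}\right)}{582351} = \left(496828 - \frac{668}{503}\right) \frac{1}{582351} = \frac{249903816}{503} \cdot \frac{1}{582351} = \frac{83301272}{97640851}$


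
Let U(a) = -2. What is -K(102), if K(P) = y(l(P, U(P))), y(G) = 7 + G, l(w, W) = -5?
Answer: -2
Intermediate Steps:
K(P) = 2 (K(P) = 7 - 5 = 2)
-K(102) = -1*2 = -2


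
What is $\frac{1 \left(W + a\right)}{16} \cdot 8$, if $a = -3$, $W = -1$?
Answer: $-2$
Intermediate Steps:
$\frac{1 \left(W + a\right)}{16} \cdot 8 = \frac{1 \left(-1 - 3\right)}{16} \cdot 8 = 1 \left(-4\right) \frac{1}{16} \cdot 8 = \left(-4\right) \frac{1}{16} \cdot 8 = \left(- \frac{1}{4}\right) 8 = -2$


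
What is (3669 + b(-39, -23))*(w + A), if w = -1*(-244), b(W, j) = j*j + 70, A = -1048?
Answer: -3431472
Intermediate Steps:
b(W, j) = 70 + j² (b(W, j) = j² + 70 = 70 + j²)
w = 244
(3669 + b(-39, -23))*(w + A) = (3669 + (70 + (-23)²))*(244 - 1048) = (3669 + (70 + 529))*(-804) = (3669 + 599)*(-804) = 4268*(-804) = -3431472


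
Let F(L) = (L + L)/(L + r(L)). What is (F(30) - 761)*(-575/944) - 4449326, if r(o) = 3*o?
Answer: -8399452913/1888 ≈ -4.4489e+6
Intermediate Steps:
F(L) = ½ (F(L) = (L + L)/(L + 3*L) = (2*L)/((4*L)) = (2*L)*(1/(4*L)) = ½)
(F(30) - 761)*(-575/944) - 4449326 = (½ - 761)*(-575/944) - 4449326 = -(-874575)/(2*944) - 4449326 = -1521/2*(-575/944) - 4449326 = 874575/1888 - 4449326 = -8399452913/1888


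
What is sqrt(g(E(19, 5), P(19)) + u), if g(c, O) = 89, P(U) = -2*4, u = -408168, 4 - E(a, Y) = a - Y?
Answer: I*sqrt(408079) ≈ 638.81*I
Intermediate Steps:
E(a, Y) = 4 + Y - a (E(a, Y) = 4 - (a - Y) = 4 + (Y - a) = 4 + Y - a)
P(U) = -8
sqrt(g(E(19, 5), P(19)) + u) = sqrt(89 - 408168) = sqrt(-408079) = I*sqrt(408079)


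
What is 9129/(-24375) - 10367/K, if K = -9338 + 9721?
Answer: -85397344/3111875 ≈ -27.442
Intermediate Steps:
K = 383
9129/(-24375) - 10367/K = 9129/(-24375) - 10367/383 = 9129*(-1/24375) - 10367*1/383 = -3043/8125 - 10367/383 = -85397344/3111875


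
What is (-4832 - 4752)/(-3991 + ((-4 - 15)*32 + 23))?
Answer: 599/286 ≈ 2.0944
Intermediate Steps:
(-4832 - 4752)/(-3991 + ((-4 - 15)*32 + 23)) = -9584/(-3991 + (-19*32 + 23)) = -9584/(-3991 + (-608 + 23)) = -9584/(-3991 - 585) = -9584/(-4576) = -9584*(-1/4576) = 599/286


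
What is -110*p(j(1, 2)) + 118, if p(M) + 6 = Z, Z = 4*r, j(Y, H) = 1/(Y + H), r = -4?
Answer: 2538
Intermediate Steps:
j(Y, H) = 1/(H + Y)
Z = -16 (Z = 4*(-4) = -16)
p(M) = -22 (p(M) = -6 - 16 = -22)
-110*p(j(1, 2)) + 118 = -110*(-22) + 118 = 2420 + 118 = 2538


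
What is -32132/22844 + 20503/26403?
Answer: -95002666/150787533 ≈ -0.63004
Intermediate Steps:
-32132/22844 + 20503/26403 = -32132*1/22844 + 20503*(1/26403) = -8033/5711 + 20503/26403 = -95002666/150787533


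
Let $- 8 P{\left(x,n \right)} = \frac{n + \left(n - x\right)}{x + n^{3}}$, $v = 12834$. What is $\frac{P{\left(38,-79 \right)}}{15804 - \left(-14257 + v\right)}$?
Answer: $- \frac{7}{2426550922} \approx -2.8848 \cdot 10^{-9}$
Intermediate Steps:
$P{\left(x,n \right)} = - \frac{- x + 2 n}{8 \left(x + n^{3}\right)}$ ($P{\left(x,n \right)} = - \frac{\left(n + \left(n - x\right)\right) \frac{1}{x + n^{3}}}{8} = - \frac{\left(- x + 2 n\right) \frac{1}{x + n^{3}}}{8} = - \frac{\frac{1}{x + n^{3}} \left(- x + 2 n\right)}{8} = - \frac{- x + 2 n}{8 \left(x + n^{3}\right)}$)
$\frac{P{\left(38,-79 \right)}}{15804 - \left(-14257 + v\right)} = \frac{\frac{1}{38 + \left(-79\right)^{3}} \left(\left(- \frac{1}{4}\right) \left(-79\right) + \frac{1}{8} \cdot 38\right)}{15804 - \left(-14257 + 12834\right)} = \frac{\frac{1}{38 - 493039} \left(\frac{79}{4} + \frac{19}{4}\right)}{15804 - -1423} = \frac{\frac{1}{-493001} \cdot \frac{49}{2}}{15804 + 1423} = \frac{\left(- \frac{1}{493001}\right) \frac{49}{2}}{17227} = \left(- \frac{49}{986002}\right) \frac{1}{17227} = - \frac{7}{2426550922}$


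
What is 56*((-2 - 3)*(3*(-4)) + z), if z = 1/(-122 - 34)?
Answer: 131026/39 ≈ 3359.6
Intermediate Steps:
z = -1/156 (z = 1/(-156) = -1/156 ≈ -0.0064103)
56*((-2 - 3)*(3*(-4)) + z) = 56*((-2 - 3)*(3*(-4)) - 1/156) = 56*(-5*(-12) - 1/156) = 56*(60 - 1/156) = 56*(9359/156) = 131026/39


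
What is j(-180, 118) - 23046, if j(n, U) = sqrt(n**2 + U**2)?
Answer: -23046 + 2*sqrt(11581) ≈ -22831.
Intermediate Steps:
j(n, U) = sqrt(U**2 + n**2)
j(-180, 118) - 23046 = sqrt(118**2 + (-180)**2) - 23046 = sqrt(13924 + 32400) - 23046 = sqrt(46324) - 23046 = 2*sqrt(11581) - 23046 = -23046 + 2*sqrt(11581)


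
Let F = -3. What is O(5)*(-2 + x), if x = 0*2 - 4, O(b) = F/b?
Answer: 18/5 ≈ 3.6000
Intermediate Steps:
O(b) = -3/b
x = -4 (x = 0 - 4 = -4)
O(5)*(-2 + x) = (-3/5)*(-2 - 4) = -3*⅕*(-6) = -⅗*(-6) = 18/5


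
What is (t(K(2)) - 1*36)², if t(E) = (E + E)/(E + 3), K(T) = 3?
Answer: 1225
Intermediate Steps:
t(E) = 2*E/(3 + E) (t(E) = (2*E)/(3 + E) = 2*E/(3 + E))
(t(K(2)) - 1*36)² = (2*3/(3 + 3) - 1*36)² = (2*3/6 - 36)² = (2*3*(⅙) - 36)² = (1 - 36)² = (-35)² = 1225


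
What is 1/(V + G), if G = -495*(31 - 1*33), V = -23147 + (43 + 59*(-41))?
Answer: -1/24533 ≈ -4.0761e-5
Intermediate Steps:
V = -25523 (V = -23147 + (43 - 2419) = -23147 - 2376 = -25523)
G = 990 (G = -495*(31 - 33) = -495*(-2) = 990)
1/(V + G) = 1/(-25523 + 990) = 1/(-24533) = -1/24533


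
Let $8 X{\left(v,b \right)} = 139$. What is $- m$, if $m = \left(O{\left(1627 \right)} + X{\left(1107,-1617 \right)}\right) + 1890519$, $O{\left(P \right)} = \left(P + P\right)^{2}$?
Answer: $- \frac{99832419}{8} \approx -1.2479 \cdot 10^{7}$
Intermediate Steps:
$X{\left(v,b \right)} = \frac{139}{8}$ ($X{\left(v,b \right)} = \frac{1}{8} \cdot 139 = \frac{139}{8}$)
$O{\left(P \right)} = 4 P^{2}$ ($O{\left(P \right)} = \left(2 P\right)^{2} = 4 P^{2}$)
$m = \frac{99832419}{8}$ ($m = \left(4 \cdot 1627^{2} + \frac{139}{8}\right) + 1890519 = \left(4 \cdot 2647129 + \frac{139}{8}\right) + 1890519 = \left(10588516 + \frac{139}{8}\right) + 1890519 = \frac{84708267}{8} + 1890519 = \frac{99832419}{8} \approx 1.2479 \cdot 10^{7}$)
$- m = \left(-1\right) \frac{99832419}{8} = - \frac{99832419}{8}$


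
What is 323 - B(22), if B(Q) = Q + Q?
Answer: 279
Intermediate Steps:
B(Q) = 2*Q
323 - B(22) = 323 - 2*22 = 323 - 1*44 = 323 - 44 = 279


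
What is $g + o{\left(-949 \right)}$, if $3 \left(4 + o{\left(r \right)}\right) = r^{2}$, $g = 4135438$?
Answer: $\frac{13306903}{3} \approx 4.4356 \cdot 10^{6}$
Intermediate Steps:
$o{\left(r \right)} = -4 + \frac{r^{2}}{3}$
$g + o{\left(-949 \right)} = 4135438 - \left(4 - \frac{\left(-949\right)^{2}}{3}\right) = 4135438 + \left(-4 + \frac{1}{3} \cdot 900601\right) = 4135438 + \left(-4 + \frac{900601}{3}\right) = 4135438 + \frac{900589}{3} = \frac{13306903}{3}$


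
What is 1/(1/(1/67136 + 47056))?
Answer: 3159151617/67136 ≈ 47056.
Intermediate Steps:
1/(1/(1/67136 + 47056)) = 1/(1/(3159151617/67136)) = 1/(67136/3159151617) = 3159151617/67136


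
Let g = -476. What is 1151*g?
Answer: -547876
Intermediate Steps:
1151*g = 1151*(-476) = -547876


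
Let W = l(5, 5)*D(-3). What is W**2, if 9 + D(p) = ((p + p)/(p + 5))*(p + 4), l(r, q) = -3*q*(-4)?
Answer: 518400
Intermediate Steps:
l(r, q) = 12*q
D(p) = -9 + 2*p*(4 + p)/(5 + p) (D(p) = -9 + ((p + p)/(p + 5))*(p + 4) = -9 + ((2*p)/(5 + p))*(4 + p) = -9 + (2*p/(5 + p))*(4 + p) = -9 + 2*p*(4 + p)/(5 + p))
W = -720 (W = (12*5)*((-45 - 1*(-3) + 2*(-3)**2)/(5 - 3)) = 60*((-45 + 3 + 2*9)/2) = 60*((-45 + 3 + 18)/2) = 60*((1/2)*(-24)) = 60*(-12) = -720)
W**2 = (-720)**2 = 518400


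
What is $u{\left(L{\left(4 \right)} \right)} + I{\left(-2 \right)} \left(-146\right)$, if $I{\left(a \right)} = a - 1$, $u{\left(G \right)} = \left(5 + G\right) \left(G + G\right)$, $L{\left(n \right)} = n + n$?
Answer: $646$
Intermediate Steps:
$L{\left(n \right)} = 2 n$
$u{\left(G \right)} = 2 G \left(5 + G\right)$ ($u{\left(G \right)} = \left(5 + G\right) 2 G = 2 G \left(5 + G\right)$)
$I{\left(a \right)} = -1 + a$
$u{\left(L{\left(4 \right)} \right)} + I{\left(-2 \right)} \left(-146\right) = 2 \cdot 2 \cdot 4 \left(5 + 2 \cdot 4\right) + \left(-1 - 2\right) \left(-146\right) = 2 \cdot 8 \left(5 + 8\right) - -438 = 2 \cdot 8 \cdot 13 + 438 = 208 + 438 = 646$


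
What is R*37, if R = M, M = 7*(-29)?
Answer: -7511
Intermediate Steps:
M = -203
R = -203
R*37 = -203*37 = -7511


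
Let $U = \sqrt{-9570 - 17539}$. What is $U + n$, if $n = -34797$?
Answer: $-34797 + i \sqrt{27109} \approx -34797.0 + 164.65 i$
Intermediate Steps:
$U = i \sqrt{27109}$ ($U = \sqrt{-27109} = i \sqrt{27109} \approx 164.65 i$)
$U + n = i \sqrt{27109} - 34797 = -34797 + i \sqrt{27109}$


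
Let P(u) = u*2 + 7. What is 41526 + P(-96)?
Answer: 41341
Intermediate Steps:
P(u) = 7 + 2*u (P(u) = 2*u + 7 = 7 + 2*u)
41526 + P(-96) = 41526 + (7 + 2*(-96)) = 41526 + (7 - 192) = 41526 - 185 = 41341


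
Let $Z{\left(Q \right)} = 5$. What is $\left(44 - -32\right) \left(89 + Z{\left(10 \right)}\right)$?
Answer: $7144$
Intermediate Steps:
$\left(44 - -32\right) \left(89 + Z{\left(10 \right)}\right) = \left(44 - -32\right) \left(89 + 5\right) = \left(44 + 32\right) 94 = 76 \cdot 94 = 7144$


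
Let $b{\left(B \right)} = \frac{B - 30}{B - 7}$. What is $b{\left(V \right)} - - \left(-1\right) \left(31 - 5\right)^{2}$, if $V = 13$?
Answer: $- \frac{4073}{6} \approx -678.83$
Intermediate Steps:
$b{\left(B \right)} = \frac{-30 + B}{-7 + B}$ ($b{\left(B \right)} = \frac{-30 + B}{B - 7} = \frac{-30 + B}{-7 + B}$)
$b{\left(V \right)} - - \left(-1\right) \left(31 - 5\right)^{2} = \frac{-30 + 13}{-7 + 13} - - \left(-1\right) \left(31 - 5\right)^{2} = \frac{1}{6} \left(-17\right) - - \left(-1\right) 26^{2} = \frac{1}{6} \left(-17\right) - - \left(-1\right) 676 = - \frac{17}{6} - \left(-1\right) \left(-676\right) = - \frac{17}{6} - 676 = - \frac{4073}{6}$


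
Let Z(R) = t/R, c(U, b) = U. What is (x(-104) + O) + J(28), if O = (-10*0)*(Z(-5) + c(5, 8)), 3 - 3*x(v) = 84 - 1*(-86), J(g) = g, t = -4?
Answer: -83/3 ≈ -27.667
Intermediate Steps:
x(v) = -167/3 (x(v) = 1 - (84 - 1*(-86))/3 = 1 - (84 + 86)/3 = 1 - ⅓*170 = 1 - 170/3 = -167/3)
Z(R) = -4/R
O = 0 (O = (-10*0)*(-4/(-5) + 5) = 0*(-4*(-⅕) + 5) = 0*(⅘ + 5) = 0*(29/5) = 0)
(x(-104) + O) + J(28) = (-167/3 + 0) + 28 = -167/3 + 28 = -83/3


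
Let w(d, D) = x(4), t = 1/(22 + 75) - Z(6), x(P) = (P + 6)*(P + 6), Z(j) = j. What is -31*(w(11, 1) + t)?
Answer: -282689/97 ≈ -2914.3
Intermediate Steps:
x(P) = (6 + P)**2 (x(P) = (6 + P)*(6 + P) = (6 + P)**2)
t = -581/97 (t = 1/(22 + 75) - 1*6 = 1/97 - 6 = -581/97 ≈ -5.9897)
w(d, D) = 100 (w(d, D) = (6 + 4)**2 = 10**2 = 100)
-31*(w(11, 1) + t) = -31*(100 - 581/97) = -31*9119/97 = -282689/97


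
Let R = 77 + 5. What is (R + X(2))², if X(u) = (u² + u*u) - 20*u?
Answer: 2500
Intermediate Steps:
X(u) = -20*u + 2*u² (X(u) = (u² + u²) - 20*u = 2*u² - 20*u = -20*u + 2*u²)
R = 82
(R + X(2))² = (82 + 2*2*(-10 + 2))² = (82 + 2*2*(-8))² = (82 - 32)² = 50² = 2500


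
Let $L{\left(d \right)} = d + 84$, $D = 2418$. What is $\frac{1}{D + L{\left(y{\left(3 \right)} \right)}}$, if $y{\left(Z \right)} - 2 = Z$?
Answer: $\frac{1}{2507} \approx 0.00039888$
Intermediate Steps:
$y{\left(Z \right)} = 2 + Z$
$L{\left(d \right)} = 84 + d$
$\frac{1}{D + L{\left(y{\left(3 \right)} \right)}} = \frac{1}{2418 + \left(84 + \left(2 + 3\right)\right)} = \frac{1}{2418 + \left(84 + 5\right)} = \frac{1}{2418 + 89} = \frac{1}{2507}$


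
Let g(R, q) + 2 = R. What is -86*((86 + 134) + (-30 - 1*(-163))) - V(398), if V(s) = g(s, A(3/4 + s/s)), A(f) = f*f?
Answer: -30754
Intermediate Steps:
A(f) = f²
g(R, q) = -2 + R
V(s) = -2 + s
-86*((86 + 134) + (-30 - 1*(-163))) - V(398) = -86*((86 + 134) + (-30 - 1*(-163))) - (-2 + 398) = -86*(220 + (-30 + 163)) - 1*396 = -86*(220 + 133) - 396 = -86*353 - 396 = -30358 - 396 = -30754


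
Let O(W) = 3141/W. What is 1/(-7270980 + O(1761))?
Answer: -587/4268064213 ≈ -1.3753e-7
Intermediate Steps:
1/(-7270980 + O(1761)) = 1/(-7270980 + 3141/1761) = 1/(-7270980 + 3141*(1/1761)) = 1/(-7270980 + 1047/587) = 1/(-4268064213/587) = -587/4268064213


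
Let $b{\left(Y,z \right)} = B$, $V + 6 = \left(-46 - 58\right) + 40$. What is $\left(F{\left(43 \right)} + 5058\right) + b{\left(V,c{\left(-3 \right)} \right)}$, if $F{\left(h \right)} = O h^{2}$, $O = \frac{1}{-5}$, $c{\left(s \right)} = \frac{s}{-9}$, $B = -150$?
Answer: $\frac{22691}{5} \approx 4538.2$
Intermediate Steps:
$c{\left(s \right)} = - \frac{s}{9}$ ($c{\left(s \right)} = s \left(- \frac{1}{9}\right) = - \frac{s}{9}$)
$O = - \frac{1}{5} \approx -0.2$
$V = -70$ ($V = -6 + \left(\left(-46 - 58\right) + 40\right) = -6 + \left(-104 + 40\right) = -6 - 64 = -70$)
$b{\left(Y,z \right)} = -150$
$F{\left(h \right)} = - \frac{h^{2}}{5}$
$\left(F{\left(43 \right)} + 5058\right) + b{\left(V,c{\left(-3 \right)} \right)} = \left(- \frac{43^{2}}{5} + 5058\right) - 150 = \left(\left(- \frac{1}{5}\right) 1849 + 5058\right) - 150 = \left(- \frac{1849}{5} + 5058\right) - 150 = \frac{23441}{5} - 150 = \frac{22691}{5}$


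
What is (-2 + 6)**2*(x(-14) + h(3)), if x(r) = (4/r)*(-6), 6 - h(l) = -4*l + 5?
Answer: 1648/7 ≈ 235.43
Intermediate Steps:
h(l) = 1 + 4*l (h(l) = 6 - (-4*l + 5) = 6 - (5 - 4*l) = 6 + (-5 + 4*l) = 1 + 4*l)
x(r) = -24/r
(-2 + 6)**2*(x(-14) + h(3)) = (-2 + 6)**2*(-24/(-14) + (1 + 4*3)) = 4**2*(-24*(-1/14) + (1 + 12)) = 16*(12/7 + 13) = 16*(103/7) = 1648/7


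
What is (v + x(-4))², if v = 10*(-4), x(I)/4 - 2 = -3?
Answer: 1936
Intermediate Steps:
x(I) = -4 (x(I) = 8 + 4*(-3) = 8 - 12 = -4)
v = -40
(v + x(-4))² = (-40 - 4)² = (-44)² = 1936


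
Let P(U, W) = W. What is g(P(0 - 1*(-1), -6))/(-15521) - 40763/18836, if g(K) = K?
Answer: -37209971/17197268 ≈ -2.1637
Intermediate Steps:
g(P(0 - 1*(-1), -6))/(-15521) - 40763/18836 = -6/(-15521) - 40763/18836 = -6*(-1/15521) - 40763*1/18836 = 6/15521 - 40763/18836 = -37209971/17197268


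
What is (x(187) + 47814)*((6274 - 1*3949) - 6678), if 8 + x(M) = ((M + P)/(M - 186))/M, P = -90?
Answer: -38915032107/187 ≈ -2.0810e+8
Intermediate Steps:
x(M) = -8 + (-90 + M)/(M*(-186 + M)) (x(M) = -8 + ((M - 90)/(M - 186))/M = -8 + ((-90 + M)/(-186 + M))/M = -8 + (-90 + M)/(M*(-186 + M)))
(x(187) + 47814)*((6274 - 1*3949) - 6678) = ((-90 - 8*187² + 1489*187)/(187*(-186 + 187)) + 47814)*((6274 - 1*3949) - 6678) = ((1/187)*(-90 - 8*34969 + 278443)/1 + 47814)*((6274 - 3949) - 6678) = ((1/187)*1*(-90 - 279752 + 278443) + 47814)*(2325 - 6678) = ((1/187)*1*(-1399) + 47814)*(-4353) = (-1399/187 + 47814)*(-4353) = (8939819/187)*(-4353) = -38915032107/187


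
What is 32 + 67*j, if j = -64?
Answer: -4256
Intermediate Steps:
32 + 67*j = 32 + 67*(-64) = 32 - 4288 = -4256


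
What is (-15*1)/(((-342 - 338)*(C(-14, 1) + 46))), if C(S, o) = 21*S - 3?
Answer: -3/34136 ≈ -8.7884e-5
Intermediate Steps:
C(S, o) = -3 + 21*S
(-15*1)/(((-342 - 338)*(C(-14, 1) + 46))) = (-15*1)/(((-342 - 338)*((-3 + 21*(-14)) + 46))) = -15*(-1/(680*((-3 - 294) + 46))) = -15*(-1/(680*(-297 + 46))) = -15/((-680*(-251))) = -15/170680 = -15*1/170680 = -3/34136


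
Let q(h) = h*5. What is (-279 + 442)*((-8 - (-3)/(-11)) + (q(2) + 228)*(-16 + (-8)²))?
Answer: 20468399/11 ≈ 1.8608e+6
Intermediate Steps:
q(h) = 5*h
(-279 + 442)*((-8 - (-3)/(-11)) + (q(2) + 228)*(-16 + (-8)²)) = (-279 + 442)*((-8 - (-3)/(-11)) + (5*2 + 228)*(-16 + (-8)²)) = 163*((-8 - (-3)*(-1)/11) + (10 + 228)*(-16 + 64)) = 163*((-8 - 3*1/11) + 238*48) = 163*((-8 - 3/11) + 11424) = 163*(-91/11 + 11424) = 163*(125573/11) = 20468399/11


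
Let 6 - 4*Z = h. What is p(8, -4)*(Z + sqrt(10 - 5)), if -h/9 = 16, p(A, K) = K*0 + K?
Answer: -150 - 4*sqrt(5) ≈ -158.94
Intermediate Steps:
p(A, K) = K (p(A, K) = 0 + K = K)
h = -144 (h = -9*16 = -144)
Z = 75/2 (Z = 3/2 - 1/4*(-144) = 3/2 + 36 = 75/2 ≈ 37.500)
p(8, -4)*(Z + sqrt(10 - 5)) = -4*(75/2 + sqrt(10 - 5)) = -4*(75/2 + sqrt(5)) = -150 - 4*sqrt(5)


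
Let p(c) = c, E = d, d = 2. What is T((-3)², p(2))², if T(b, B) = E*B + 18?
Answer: 484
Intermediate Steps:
E = 2
T(b, B) = 18 + 2*B (T(b, B) = 2*B + 18 = 18 + 2*B)
T((-3)², p(2))² = (18 + 2*2)² = (18 + 4)² = 22² = 484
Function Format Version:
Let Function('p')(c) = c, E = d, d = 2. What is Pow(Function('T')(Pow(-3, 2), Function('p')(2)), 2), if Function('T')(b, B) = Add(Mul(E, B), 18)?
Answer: 484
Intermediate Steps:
E = 2
Function('T')(b, B) = Add(18, Mul(2, B)) (Function('T')(b, B) = Add(Mul(2, B), 18) = Add(18, Mul(2, B)))
Pow(Function('T')(Pow(-3, 2), Function('p')(2)), 2) = Pow(Add(18, Mul(2, 2)), 2) = Pow(Add(18, 4), 2) = Pow(22, 2) = 484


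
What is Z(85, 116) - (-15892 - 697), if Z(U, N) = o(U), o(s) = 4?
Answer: 16593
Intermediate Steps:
Z(U, N) = 4
Z(85, 116) - (-15892 - 697) = 4 - (-15892 - 697) = 4 - 1*(-16589) = 4 + 16589 = 16593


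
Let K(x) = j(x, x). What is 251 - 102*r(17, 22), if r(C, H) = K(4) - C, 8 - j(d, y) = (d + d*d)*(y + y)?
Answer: 17489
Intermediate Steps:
j(d, y) = 8 - 2*y*(d + d²) (j(d, y) = 8 - (d + d*d)*(y + y) = 8 - (d + d²)*2*y = 8 - 2*y*(d + d²))
K(x) = 8 - 2*x² - 2*x³ (K(x) = 8 - 2*x*x - 2*x*x² = 8 - 2*x² - 2*x³)
r(C, H) = -152 - C (r(C, H) = (8 - 2*4² - 2*4³) - C = (8 - 2*16 - 2*64) - C = (8 - 32 - 128) - C = -152 - C)
251 - 102*r(17, 22) = 251 - 102*(-152 - 1*17) = 251 - 102*(-152 - 17) = 251 - 102*(-169) = 251 + 17238 = 17489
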